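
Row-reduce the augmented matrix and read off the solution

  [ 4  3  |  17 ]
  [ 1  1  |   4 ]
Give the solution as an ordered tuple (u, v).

(5, -1)

R1 -> 1/4·R1
  [ 1  3/4  |  17/4 ]
  [ 1    1  |     4 ]
R2 -> R2 − R1
  [ 1  3/4  |  17/4 ]
  [ 0  1/4  |  -1/4 ]
R2 -> 4·R2
  [ 1  3/4  |  17/4 ]
  [ 0    1  |    -1 ]
R1 -> R1 − 3/4·R2
  [ 1  0  |   5 ]
  [ 0  1  |  -1 ]
Reading off the last column: u = 5, v = -1.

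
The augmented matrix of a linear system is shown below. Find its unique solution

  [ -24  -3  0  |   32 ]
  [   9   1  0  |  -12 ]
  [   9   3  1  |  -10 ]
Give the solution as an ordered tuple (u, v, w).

(-4/3, 0, 2)

r1 := -1/24·r1
  [ 1  1/8  0  |  -4/3 ]
  [ 9    1  0  |   -12 ]
  [ 9    3  1  |   -10 ]
r2 := r2 − 9·r1
  [ 1   1/8  0  |  -4/3 ]
  [ 0  -1/8  0  |     0 ]
  [ 9     3  1  |   -10 ]
r3 := r3 − 9·r1
  [ 1   1/8  0  |  -4/3 ]
  [ 0  -1/8  0  |     0 ]
  [ 0  15/8  1  |     2 ]
r2 := -8·r2
  [ 1   1/8  0  |  -4/3 ]
  [ 0     1  0  |     0 ]
  [ 0  15/8  1  |     2 ]
r3 := r3 − 15/8·r2
  [ 1  1/8  0  |  -4/3 ]
  [ 0    1  0  |     0 ]
  [ 0    0  1  |     2 ]
r1 := r1 − 1/8·r2
  [ 1  0  0  |  -4/3 ]
  [ 0  1  0  |     0 ]
  [ 0  0  1  |     2 ]
Reading off the last column: u = -4/3, v = 0, w = 2.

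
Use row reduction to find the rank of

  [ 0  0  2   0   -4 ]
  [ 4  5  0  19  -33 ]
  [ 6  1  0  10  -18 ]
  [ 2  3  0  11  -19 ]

rank = 4

ρ1 ↔ ρ2
  [ 4  5  0  19  -33 ]
  [ 0  0  2   0   -4 ]
  [ 6  1  0  10  -18 ]
  [ 2  3  0  11  -19 ]
ρ1 ← 1/4·ρ1
  [ 1  5/4  0  19/4  -33/4 ]
  [ 0    0  2     0     -4 ]
  [ 6    1  0    10    -18 ]
  [ 2    3  0    11    -19 ]
ρ3 ← ρ3 − 6·ρ1
  [ 1    5/4  0   19/4  -33/4 ]
  [ 0      0  2      0     -4 ]
  [ 0  -13/2  0  -37/2   63/2 ]
  [ 2      3  0     11    -19 ]
ρ4 ← ρ4 − 2·ρ1
  [ 1    5/4  0   19/4  -33/4 ]
  [ 0      0  2      0     -4 ]
  [ 0  -13/2  0  -37/2   63/2 ]
  [ 0    1/2  0    3/2   -5/2 ]
ρ2 ↔ ρ3
  [ 1    5/4  0   19/4  -33/4 ]
  [ 0  -13/2  0  -37/2   63/2 ]
  [ 0      0  2      0     -4 ]
  [ 0    1/2  0    3/2   -5/2 ]
ρ2 ← -2/13·ρ2
  [ 1  5/4  0   19/4   -33/4 ]
  [ 0    1  0  37/13  -63/13 ]
  [ 0    0  2      0      -4 ]
  [ 0  1/2  0    3/2    -5/2 ]
ρ4 ← ρ4 − 1/2·ρ2
  [ 1  5/4  0   19/4   -33/4 ]
  [ 0    1  0  37/13  -63/13 ]
  [ 0    0  2      0      -4 ]
  [ 0    0  0   1/13   -1/13 ]
ρ3 ← 1/2·ρ3
  [ 1  5/4  0   19/4   -33/4 ]
  [ 0    1  0  37/13  -63/13 ]
  [ 0    0  1      0      -2 ]
  [ 0    0  0   1/13   -1/13 ]
ρ4 ← 13·ρ4
  [ 1  5/4  0   19/4   -33/4 ]
  [ 0    1  0  37/13  -63/13 ]
  [ 0    0  1      0      -2 ]
  [ 0    0  0      1      -1 ]
ρ2 ← ρ2 − 37/13·ρ4
  [ 1  5/4  0  19/4  -33/4 ]
  [ 0    1  0     0     -2 ]
  [ 0    0  1     0     -2 ]
  [ 0    0  0     1     -1 ]
ρ1 ← ρ1 − 19/4·ρ4
  [ 1  5/4  0  0  -7/2 ]
  [ 0    1  0  0    -2 ]
  [ 0    0  1  0    -2 ]
  [ 0    0  0  1    -1 ]
ρ1 ← ρ1 − 5/4·ρ2
  [ 1  0  0  0  -1 ]
  [ 0  1  0  0  -2 ]
  [ 0  0  1  0  -2 ]
  [ 0  0  0  1  -1 ]
The reduced form has 4 nonzero rows.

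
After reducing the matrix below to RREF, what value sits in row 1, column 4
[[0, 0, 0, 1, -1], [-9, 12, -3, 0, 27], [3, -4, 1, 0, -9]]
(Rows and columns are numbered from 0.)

R1 <=> R2
  [ -9  12  -3  0  27 ]
  [  0   0   0  1  -1 ]
  [  3  -4   1  0  -9 ]
R1 → -1/9·R1
  [ 1  -4/3  1/3  0  -3 ]
  [ 0     0    0  1  -1 ]
  [ 3    -4    1  0  -9 ]
R3 → R3 − 3·R1
  [ 1  -4/3  1/3  0  -3 ]
  [ 0     0    0  1  -1 ]
  [ 0     0    0  0   0 ]

-1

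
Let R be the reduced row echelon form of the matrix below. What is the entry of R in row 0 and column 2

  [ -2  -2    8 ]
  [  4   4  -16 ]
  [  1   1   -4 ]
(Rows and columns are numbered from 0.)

Multiply r1 by -1/2.
  [ 1  1   -4 ]
  [ 4  4  -16 ]
  [ 1  1   -4 ]
Subtract 4 times r1 from r2.
  [ 1  1  -4 ]
  [ 0  0   0 ]
  [ 1  1  -4 ]
Subtract r1 from r3.
  [ 1  1  -4 ]
  [ 0  0   0 ]
  [ 0  0   0 ]

-4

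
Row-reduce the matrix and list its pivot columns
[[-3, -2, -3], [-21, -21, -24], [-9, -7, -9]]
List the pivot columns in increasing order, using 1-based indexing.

1, 2, 3

R1 -> -1/3·R1
R2 -> R2 + 21·R1
R3 -> R3 + 9·R1
R2 -> -1/7·R2
R3 -> R3 + R2
R3 -> 7/3·R3
R2 -> R2 − 3/7·R3
R1 -> R1 − R3
R1 -> R1 − 2/3·R2
Pivot columns are the columns containing a leading 1.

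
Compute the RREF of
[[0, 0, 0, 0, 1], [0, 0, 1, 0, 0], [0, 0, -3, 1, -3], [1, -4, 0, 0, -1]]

[[1, -4, 0, 0, 0], [0, 0, 1, 0, 0], [0, 0, 0, 1, 0], [0, 0, 0, 0, 1]]

R1 <-> R4
R3 → R3 + 3·R2
R3 → R3 + 3·R4
R1 → R1 + R4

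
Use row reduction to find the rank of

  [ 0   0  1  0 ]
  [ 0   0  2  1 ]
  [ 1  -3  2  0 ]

rank = 3

ρ1 ↔ ρ3
  [ 1  -3  2  0 ]
  [ 0   0  2  1 ]
  [ 0   0  1  0 ]
ρ2 ← 1/2·ρ2
  [ 1  -3  2    0 ]
  [ 0   0  1  1/2 ]
  [ 0   0  1    0 ]
ρ3 ← ρ3 − ρ2
  [ 1  -3  2     0 ]
  [ 0   0  1   1/2 ]
  [ 0   0  0  -1/2 ]
ρ3 ← -2·ρ3
  [ 1  -3  2    0 ]
  [ 0   0  1  1/2 ]
  [ 0   0  0    1 ]
ρ2 ← ρ2 − 1/2·ρ3
  [ 1  -3  2  0 ]
  [ 0   0  1  0 ]
  [ 0   0  0  1 ]
ρ1 ← ρ1 − 2·ρ2
  [ 1  -3  0  0 ]
  [ 0   0  1  0 ]
  [ 0   0  0  1 ]
The reduced form has 3 nonzero rows.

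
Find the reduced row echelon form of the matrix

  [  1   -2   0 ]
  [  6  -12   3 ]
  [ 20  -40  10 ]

[[1, -2, 0], [0, 0, 1], [0, 0, 0]]

r2 -> r2 − 6·r1
  [  1   -2   0 ]
  [  0    0   3 ]
  [ 20  -40  10 ]
r3 -> r3 − 20·r1
  [ 1  -2   0 ]
  [ 0   0   3 ]
  [ 0   0  10 ]
r2 -> 1/3·r2
  [ 1  -2   0 ]
  [ 0   0   1 ]
  [ 0   0  10 ]
r3 -> r3 − 10·r2
  [ 1  -2  0 ]
  [ 0   0  1 ]
  [ 0   0  0 ]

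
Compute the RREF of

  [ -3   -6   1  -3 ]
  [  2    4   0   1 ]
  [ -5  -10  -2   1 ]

[[1, 2, 0, 0], [0, 0, 1, 0], [0, 0, 0, 1]]

R1 ← -1/3·R1
  [  1    2  -1/3  1 ]
  [  2    4     0  1 ]
  [ -5  -10    -2  1 ]
R2 ← R2 − 2·R1
  [  1    2  -1/3   1 ]
  [  0    0   2/3  -1 ]
  [ -5  -10    -2   1 ]
R3 ← R3 + 5·R1
  [ 1  2   -1/3   1 ]
  [ 0  0    2/3  -1 ]
  [ 0  0  -11/3   6 ]
R2 ← 3/2·R2
  [ 1  2   -1/3     1 ]
  [ 0  0      1  -3/2 ]
  [ 0  0  -11/3     6 ]
R3 ← R3 + 11/3·R2
  [ 1  2  -1/3     1 ]
  [ 0  0     1  -3/2 ]
  [ 0  0     0   1/2 ]
R3 ← 2·R3
  [ 1  2  -1/3     1 ]
  [ 0  0     1  -3/2 ]
  [ 0  0     0     1 ]
R2 ← R2 + 3/2·R3
  [ 1  2  -1/3  1 ]
  [ 0  0     1  0 ]
  [ 0  0     0  1 ]
R1 ← R1 − R3
  [ 1  2  -1/3  0 ]
  [ 0  0     1  0 ]
  [ 0  0     0  1 ]
R1 ← R1 + 1/3·R2
  [ 1  2  0  0 ]
  [ 0  0  1  0 ]
  [ 0  0  0  1 ]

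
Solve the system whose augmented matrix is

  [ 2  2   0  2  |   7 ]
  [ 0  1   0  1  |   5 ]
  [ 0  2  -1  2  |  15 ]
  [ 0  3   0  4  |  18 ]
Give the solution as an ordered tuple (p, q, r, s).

(-3/2, 2, -5, 3)

R1 -> 1/2·R1
  [ 1  1   0  1  |  7/2 ]
  [ 0  1   0  1  |    5 ]
  [ 0  2  -1  2  |   15 ]
  [ 0  3   0  4  |   18 ]
R3 -> R3 − 2·R2
  [ 1  1   0  1  |  7/2 ]
  [ 0  1   0  1  |    5 ]
  [ 0  0  -1  0  |    5 ]
  [ 0  3   0  4  |   18 ]
R4 -> R4 − 3·R2
  [ 1  1   0  1  |  7/2 ]
  [ 0  1   0  1  |    5 ]
  [ 0  0  -1  0  |    5 ]
  [ 0  0   0  1  |    3 ]
R3 -> -1·R3
  [ 1  1  0  1  |  7/2 ]
  [ 0  1  0  1  |    5 ]
  [ 0  0  1  0  |   -5 ]
  [ 0  0  0  1  |    3 ]
R2 -> R2 − R4
  [ 1  1  0  1  |  7/2 ]
  [ 0  1  0  0  |    2 ]
  [ 0  0  1  0  |   -5 ]
  [ 0  0  0  1  |    3 ]
R1 -> R1 − R4
  [ 1  1  0  0  |  1/2 ]
  [ 0  1  0  0  |    2 ]
  [ 0  0  1  0  |   -5 ]
  [ 0  0  0  1  |    3 ]
R1 -> R1 − R2
  [ 1  0  0  0  |  -3/2 ]
  [ 0  1  0  0  |     2 ]
  [ 0  0  1  0  |    -5 ]
  [ 0  0  0  1  |     3 ]
Reading off the last column: p = -3/2, q = 2, r = -5, s = 3.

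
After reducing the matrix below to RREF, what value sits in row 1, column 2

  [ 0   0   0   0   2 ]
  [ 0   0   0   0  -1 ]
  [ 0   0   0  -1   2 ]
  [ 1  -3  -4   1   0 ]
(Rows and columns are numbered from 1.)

-3

R1 <-> R4
  [ 1  -3  -4   1   0 ]
  [ 0   0   0   0  -1 ]
  [ 0   0   0  -1   2 ]
  [ 0   0   0   0   2 ]
R2 <-> R3
  [ 1  -3  -4   1   0 ]
  [ 0   0   0  -1   2 ]
  [ 0   0   0   0  -1 ]
  [ 0   0   0   0   2 ]
R2 -> -1·R2
  [ 1  -3  -4  1   0 ]
  [ 0   0   0  1  -2 ]
  [ 0   0   0  0  -1 ]
  [ 0   0   0  0   2 ]
R3 -> -1·R3
  [ 1  -3  -4  1   0 ]
  [ 0   0   0  1  -2 ]
  [ 0   0   0  0   1 ]
  [ 0   0   0  0   2 ]
R4 -> R4 − 2·R3
  [ 1  -3  -4  1   0 ]
  [ 0   0   0  1  -2 ]
  [ 0   0   0  0   1 ]
  [ 0   0   0  0   0 ]
R2 -> R2 + 2·R3
  [ 1  -3  -4  1  0 ]
  [ 0   0   0  1  0 ]
  [ 0   0   0  0  1 ]
  [ 0   0   0  0  0 ]
R1 -> R1 − R2
  [ 1  -3  -4  0  0 ]
  [ 0   0   0  1  0 ]
  [ 0   0   0  0  1 ]
  [ 0   0   0  0  0 ]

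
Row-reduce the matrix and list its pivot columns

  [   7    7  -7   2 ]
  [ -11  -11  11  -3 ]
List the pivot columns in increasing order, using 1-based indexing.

Multiply R1 by 1/7.
  [   1    1  -1  2/7 ]
  [ -11  -11  11   -3 ]
Add 11 times R1 to R2.
  [ 1  1  -1  2/7 ]
  [ 0  0   0  1/7 ]
Multiply R2 by 7.
  [ 1  1  -1  2/7 ]
  [ 0  0   0    1 ]
Subtract 2/7 times R2 from R1.
  [ 1  1  -1  0 ]
  [ 0  0   0  1 ]
Pivot columns are the columns containing a leading 1.

1, 4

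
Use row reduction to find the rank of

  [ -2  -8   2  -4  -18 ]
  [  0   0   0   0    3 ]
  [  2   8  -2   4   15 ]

rank = 2

r1 -> -1/2·r1
r3 -> r3 − 2·r1
r2 -> 1/3·r2
r3 -> r3 + 3·r2
r1 -> r1 − 9·r2
The reduced form has 2 nonzero rows.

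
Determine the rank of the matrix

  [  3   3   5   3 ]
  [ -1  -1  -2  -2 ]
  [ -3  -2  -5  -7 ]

rank = 3

r1 ← 1/3·r1
  [  1   1  5/3   1 ]
  [ -1  -1   -2  -2 ]
  [ -3  -2   -5  -7 ]
r2 ← r2 + r1
  [  1   1   5/3   1 ]
  [  0   0  -1/3  -1 ]
  [ -3  -2    -5  -7 ]
r3 ← r3 + 3·r1
  [ 1  1   5/3   1 ]
  [ 0  0  -1/3  -1 ]
  [ 0  1     0  -4 ]
r2 ↔ r3
  [ 1  1   5/3   1 ]
  [ 0  1     0  -4 ]
  [ 0  0  -1/3  -1 ]
r3 ← -3·r3
  [ 1  1  5/3   1 ]
  [ 0  1    0  -4 ]
  [ 0  0    1   3 ]
r1 ← r1 − 5/3·r3
  [ 1  1  0  -4 ]
  [ 0  1  0  -4 ]
  [ 0  0  1   3 ]
r1 ← r1 − r2
  [ 1  0  0   0 ]
  [ 0  1  0  -4 ]
  [ 0  0  1   3 ]
The reduced form has 3 nonzero rows.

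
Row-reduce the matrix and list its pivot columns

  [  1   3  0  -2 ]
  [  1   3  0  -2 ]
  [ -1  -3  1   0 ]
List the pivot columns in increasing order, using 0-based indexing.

0, 2

R2 -> R2 − R1
  [  1   3  0  -2 ]
  [  0   0  0   0 ]
  [ -1  -3  1   0 ]
R3 -> R3 + R1
  [ 1  3  0  -2 ]
  [ 0  0  0   0 ]
  [ 0  0  1  -2 ]
R2 <-> R3
  [ 1  3  0  -2 ]
  [ 0  0  1  -2 ]
  [ 0  0  0   0 ]
Pivot columns are the columns containing a leading 1.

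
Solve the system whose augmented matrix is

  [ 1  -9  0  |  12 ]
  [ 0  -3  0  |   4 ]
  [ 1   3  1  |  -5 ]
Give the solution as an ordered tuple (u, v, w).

Subtract r1 from r3.
  [ 1  -9  0  |   12 ]
  [ 0  -3  0  |    4 ]
  [ 0  12  1  |  -17 ]
Multiply r2 by -1/3.
  [ 1  -9  0  |    12 ]
  [ 0   1  0  |  -4/3 ]
  [ 0  12  1  |   -17 ]
Subtract 12 times r2 from r3.
  [ 1  -9  0  |    12 ]
  [ 0   1  0  |  -4/3 ]
  [ 0   0  1  |    -1 ]
Add 9 times r2 to r1.
  [ 1  0  0  |     0 ]
  [ 0  1  0  |  -4/3 ]
  [ 0  0  1  |    -1 ]
Reading off the last column: u = 0, v = -4/3, w = -1.

(0, -4/3, -1)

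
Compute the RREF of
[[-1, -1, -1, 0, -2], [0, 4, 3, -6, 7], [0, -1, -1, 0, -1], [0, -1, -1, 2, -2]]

r1 ← -1·r1
r2 ← 1/4·r2
r3 ← r3 + r2
r4 ← r4 + r2
r3 ← -4·r3
r4 ← r4 + 1/4·r3
r4 ← 1/2·r4
r3 ← r3 − 6·r4
r2 ← r2 + 3/2·r4
r2 ← r2 − 3/4·r3
r1 ← r1 − r3
r1 ← r1 − r2

[[1, 0, 0, 0, 1], [0, 1, 0, 0, 1], [0, 0, 1, 0, 0], [0, 0, 0, 1, -1/2]]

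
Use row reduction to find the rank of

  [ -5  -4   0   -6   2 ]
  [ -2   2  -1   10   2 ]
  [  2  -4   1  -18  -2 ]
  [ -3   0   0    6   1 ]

rank = 4

ρ1 -> -1/5·ρ1
  [  1  4/5   0  6/5  -2/5 ]
  [ -2    2  -1   10     2 ]
  [  2   -4   1  -18    -2 ]
  [ -3    0   0    6     1 ]
ρ2 -> ρ2 + 2·ρ1
  [  1   4/5   0   6/5  -2/5 ]
  [  0  18/5  -1  62/5   6/5 ]
  [  2    -4   1   -18    -2 ]
  [ -3     0   0     6     1 ]
ρ3 -> ρ3 − 2·ρ1
  [  1    4/5   0     6/5  -2/5 ]
  [  0   18/5  -1    62/5   6/5 ]
  [  0  -28/5   1  -102/5  -6/5 ]
  [ -3      0   0       6     1 ]
ρ4 -> ρ4 + 3·ρ1
  [ 1    4/5   0     6/5  -2/5 ]
  [ 0   18/5  -1    62/5   6/5 ]
  [ 0  -28/5   1  -102/5  -6/5 ]
  [ 0   12/5   0    48/5  -1/5 ]
ρ2 -> 5/18·ρ2
  [ 1    4/5      0     6/5  -2/5 ]
  [ 0      1  -5/18    31/9   1/3 ]
  [ 0  -28/5      1  -102/5  -6/5 ]
  [ 0   12/5      0    48/5  -1/5 ]
ρ3 -> ρ3 + 28/5·ρ2
  [ 1   4/5      0    6/5  -2/5 ]
  [ 0     1  -5/18   31/9   1/3 ]
  [ 0     0   -5/9  -10/9   2/3 ]
  [ 0  12/5      0   48/5  -1/5 ]
ρ4 -> ρ4 − 12/5·ρ2
  [ 1  4/5      0    6/5  -2/5 ]
  [ 0    1  -5/18   31/9   1/3 ]
  [ 0    0   -5/9  -10/9   2/3 ]
  [ 0    0    2/3    4/3    -1 ]
ρ3 -> -9/5·ρ3
  [ 1  4/5      0   6/5  -2/5 ]
  [ 0    1  -5/18  31/9   1/3 ]
  [ 0    0      1     2  -6/5 ]
  [ 0    0    2/3   4/3    -1 ]
ρ4 -> ρ4 − 2/3·ρ3
  [ 1  4/5      0   6/5  -2/5 ]
  [ 0    1  -5/18  31/9   1/3 ]
  [ 0    0      1     2  -6/5 ]
  [ 0    0      0     0  -1/5 ]
ρ4 -> -5·ρ4
  [ 1  4/5      0   6/5  -2/5 ]
  [ 0    1  -5/18  31/9   1/3 ]
  [ 0    0      1     2  -6/5 ]
  [ 0    0      0     0     1 ]
ρ3 -> ρ3 + 6/5·ρ4
  [ 1  4/5      0   6/5  -2/5 ]
  [ 0    1  -5/18  31/9   1/3 ]
  [ 0    0      1     2     0 ]
  [ 0    0      0     0     1 ]
ρ2 -> ρ2 − 1/3·ρ4
  [ 1  4/5      0   6/5  -2/5 ]
  [ 0    1  -5/18  31/9     0 ]
  [ 0    0      1     2     0 ]
  [ 0    0      0     0     1 ]
ρ1 -> ρ1 + 2/5·ρ4
  [ 1  4/5      0   6/5  0 ]
  [ 0    1  -5/18  31/9  0 ]
  [ 0    0      1     2  0 ]
  [ 0    0      0     0  1 ]
ρ2 -> ρ2 + 5/18·ρ3
  [ 1  4/5  0  6/5  0 ]
  [ 0    1  0    4  0 ]
  [ 0    0  1    2  0 ]
  [ 0    0  0    0  1 ]
ρ1 -> ρ1 − 4/5·ρ2
  [ 1  0  0  -2  0 ]
  [ 0  1  0   4  0 ]
  [ 0  0  1   2  0 ]
  [ 0  0  0   0  1 ]
The reduced form has 4 nonzero rows.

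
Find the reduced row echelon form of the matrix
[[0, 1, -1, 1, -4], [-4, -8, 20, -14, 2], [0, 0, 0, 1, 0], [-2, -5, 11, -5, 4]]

[[1, 0, -3, 0, 0], [0, 1, -1, 0, 0], [0, 0, 0, 1, 0], [0, 0, 0, 0, 1]]

ρ1 <=> ρ2
  [ -4  -8  20  -14   2 ]
  [  0   1  -1    1  -4 ]
  [  0   0   0    1   0 ]
  [ -2  -5  11   -5   4 ]
ρ1 := -1/4·ρ1
  [  1   2  -5  7/2  -1/2 ]
  [  0   1  -1    1    -4 ]
  [  0   0   0    1     0 ]
  [ -2  -5  11   -5     4 ]
ρ4 := ρ4 + 2·ρ1
  [ 1   2  -5  7/2  -1/2 ]
  [ 0   1  -1    1    -4 ]
  [ 0   0   0    1     0 ]
  [ 0  -1   1    2     3 ]
ρ4 := ρ4 + ρ2
  [ 1  2  -5  7/2  -1/2 ]
  [ 0  1  -1    1    -4 ]
  [ 0  0   0    1     0 ]
  [ 0  0   0    3    -1 ]
ρ4 := ρ4 − 3·ρ3
  [ 1  2  -5  7/2  -1/2 ]
  [ 0  1  -1    1    -4 ]
  [ 0  0   0    1     0 ]
  [ 0  0   0    0    -1 ]
ρ4 := -1·ρ4
  [ 1  2  -5  7/2  -1/2 ]
  [ 0  1  -1    1    -4 ]
  [ 0  0   0    1     0 ]
  [ 0  0   0    0     1 ]
ρ2 := ρ2 + 4·ρ4
  [ 1  2  -5  7/2  -1/2 ]
  [ 0  1  -1    1     0 ]
  [ 0  0   0    1     0 ]
  [ 0  0   0    0     1 ]
ρ1 := ρ1 + 1/2·ρ4
  [ 1  2  -5  7/2  0 ]
  [ 0  1  -1    1  0 ]
  [ 0  0   0    1  0 ]
  [ 0  0   0    0  1 ]
ρ2 := ρ2 − ρ3
  [ 1  2  -5  7/2  0 ]
  [ 0  1  -1    0  0 ]
  [ 0  0   0    1  0 ]
  [ 0  0   0    0  1 ]
ρ1 := ρ1 − 7/2·ρ3
  [ 1  2  -5  0  0 ]
  [ 0  1  -1  0  0 ]
  [ 0  0   0  1  0 ]
  [ 0  0   0  0  1 ]
ρ1 := ρ1 − 2·ρ2
  [ 1  0  -3  0  0 ]
  [ 0  1  -1  0  0 ]
  [ 0  0   0  1  0 ]
  [ 0  0   0  0  1 ]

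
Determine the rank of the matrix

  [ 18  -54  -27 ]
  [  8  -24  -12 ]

rank = 1

Multiply ρ1 by 1/18.
Subtract 8 times ρ1 from ρ2.
The reduced form has 1 nonzero row.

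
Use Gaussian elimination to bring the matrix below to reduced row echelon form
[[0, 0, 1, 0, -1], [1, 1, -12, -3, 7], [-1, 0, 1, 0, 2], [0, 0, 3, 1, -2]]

Swap r1 and r2.
  [  1  1  -12  -3   7 ]
  [  0  0    1   0  -1 ]
  [ -1  0    1   0   2 ]
  [  0  0    3   1  -2 ]
Add r1 to r3.
  [ 1  1  -12  -3   7 ]
  [ 0  0    1   0  -1 ]
  [ 0  1  -11  -3   9 ]
  [ 0  0    3   1  -2 ]
Swap r2 and r3.
  [ 1  1  -12  -3   7 ]
  [ 0  1  -11  -3   9 ]
  [ 0  0    1   0  -1 ]
  [ 0  0    3   1  -2 ]
Subtract 3 times r3 from r4.
  [ 1  1  -12  -3   7 ]
  [ 0  1  -11  -3   9 ]
  [ 0  0    1   0  -1 ]
  [ 0  0    0   1   1 ]
Add 3 times r4 to r2.
  [ 1  1  -12  -3   7 ]
  [ 0  1  -11   0  12 ]
  [ 0  0    1   0  -1 ]
  [ 0  0    0   1   1 ]
Add 3 times r4 to r1.
  [ 1  1  -12  0  10 ]
  [ 0  1  -11  0  12 ]
  [ 0  0    1  0  -1 ]
  [ 0  0    0  1   1 ]
Add 11 times r3 to r2.
  [ 1  1  -12  0  10 ]
  [ 0  1    0  0   1 ]
  [ 0  0    1  0  -1 ]
  [ 0  0    0  1   1 ]
Add 12 times r3 to r1.
  [ 1  1  0  0  -2 ]
  [ 0  1  0  0   1 ]
  [ 0  0  1  0  -1 ]
  [ 0  0  0  1   1 ]
Subtract r2 from r1.
  [ 1  0  0  0  -3 ]
  [ 0  1  0  0   1 ]
  [ 0  0  1  0  -1 ]
  [ 0  0  0  1   1 ]

[[1, 0, 0, 0, -3], [0, 1, 0, 0, 1], [0, 0, 1, 0, -1], [0, 0, 0, 1, 1]]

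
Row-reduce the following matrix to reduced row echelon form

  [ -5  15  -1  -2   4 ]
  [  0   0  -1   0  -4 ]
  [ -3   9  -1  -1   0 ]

R1 := -1/5·R1
  [  1  -3  1/5  2/5  -4/5 ]
  [  0   0   -1    0    -4 ]
  [ -3   9   -1   -1     0 ]
R3 := R3 + 3·R1
  [ 1  -3   1/5  2/5   -4/5 ]
  [ 0   0    -1    0     -4 ]
  [ 0   0  -2/5  1/5  -12/5 ]
R2 := -1·R2
  [ 1  -3   1/5  2/5   -4/5 ]
  [ 0   0     1    0      4 ]
  [ 0   0  -2/5  1/5  -12/5 ]
R3 := R3 + 2/5·R2
  [ 1  -3  1/5  2/5  -4/5 ]
  [ 0   0    1    0     4 ]
  [ 0   0    0  1/5  -4/5 ]
R3 := 5·R3
  [ 1  -3  1/5  2/5  -4/5 ]
  [ 0   0    1    0     4 ]
  [ 0   0    0    1    -4 ]
R1 := R1 − 2/5·R3
  [ 1  -3  1/5  0  4/5 ]
  [ 0   0    1  0    4 ]
  [ 0   0    0  1   -4 ]
R1 := R1 − 1/5·R2
  [ 1  -3  0  0   0 ]
  [ 0   0  1  0   4 ]
  [ 0   0  0  1  -4 ]

[[1, -3, 0, 0, 0], [0, 0, 1, 0, 4], [0, 0, 0, 1, -4]]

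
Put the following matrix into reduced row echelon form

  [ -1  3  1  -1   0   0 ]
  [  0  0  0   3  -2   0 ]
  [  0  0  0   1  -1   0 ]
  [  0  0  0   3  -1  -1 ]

Multiply ρ1 by -1.
Multiply ρ2 by 1/3.
Subtract ρ2 from ρ3.
Subtract 3 times ρ2 from ρ4.
Multiply ρ3 by -3.
Subtract ρ3 from ρ4.
Multiply ρ4 by -1.
Add 2/3 times ρ3 to ρ2.
Subtract ρ2 from ρ1.

[[1, -3, -1, 0, 0, 0], [0, 0, 0, 1, 0, 0], [0, 0, 0, 0, 1, 0], [0, 0, 0, 0, 0, 1]]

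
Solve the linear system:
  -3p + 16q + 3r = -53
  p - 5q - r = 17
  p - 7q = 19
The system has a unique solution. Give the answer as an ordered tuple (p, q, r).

Form the augmented matrix and row-reduce:
  [ -3  16   3  |  -53 ]
  [  1  -5  -1  |   17 ]
  [  1  -7   0  |   19 ]
Multiply R1 by -1/3.
  [ 1  -16/3  -1  |  53/3 ]
  [ 1     -5  -1  |    17 ]
  [ 1     -7   0  |    19 ]
Subtract R1 from R2.
  [ 1  -16/3  -1  |  53/3 ]
  [ 0    1/3   0  |  -2/3 ]
  [ 1     -7   0  |    19 ]
Subtract R1 from R3.
  [ 1  -16/3  -1  |  53/3 ]
  [ 0    1/3   0  |  -2/3 ]
  [ 0   -5/3   1  |   4/3 ]
Multiply R2 by 3.
  [ 1  -16/3  -1  |  53/3 ]
  [ 0      1   0  |    -2 ]
  [ 0   -5/3   1  |   4/3 ]
Add 5/3 times R2 to R3.
  [ 1  -16/3  -1  |  53/3 ]
  [ 0      1   0  |    -2 ]
  [ 0      0   1  |    -2 ]
Add R3 to R1.
  [ 1  -16/3  0  |  47/3 ]
  [ 0      1  0  |    -2 ]
  [ 0      0  1  |    -2 ]
Add 16/3 times R2 to R1.
  [ 1  0  0  |   5 ]
  [ 0  1  0  |  -2 ]
  [ 0  0  1  |  -2 ]
Reading off the last column: p = 5, q = -2, r = -2.

(5, -2, -2)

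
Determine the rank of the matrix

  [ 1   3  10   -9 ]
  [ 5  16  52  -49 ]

r2 ← r2 − 5·r1
  [ 1  3  10  -9 ]
  [ 0  1   2  -4 ]
r1 ← r1 − 3·r2
  [ 1  0  4   3 ]
  [ 0  1  2  -4 ]
The reduced form has 2 nonzero rows.

rank = 2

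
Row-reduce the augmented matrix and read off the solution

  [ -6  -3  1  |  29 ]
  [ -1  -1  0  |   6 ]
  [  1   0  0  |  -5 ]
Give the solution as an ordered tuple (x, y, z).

R1 ← -1/6·R1
  [  1  1/2  -1/6  |  -29/6 ]
  [ -1   -1     0  |      6 ]
  [  1    0     0  |     -5 ]
R2 ← R2 + R1
  [ 1   1/2  -1/6  |  -29/6 ]
  [ 0  -1/2  -1/6  |    7/6 ]
  [ 1     0     0  |     -5 ]
R3 ← R3 − R1
  [ 1   1/2  -1/6  |  -29/6 ]
  [ 0  -1/2  -1/6  |    7/6 ]
  [ 0  -1/2   1/6  |   -1/6 ]
R2 ← -2·R2
  [ 1   1/2  -1/6  |  -29/6 ]
  [ 0     1   1/3  |   -7/3 ]
  [ 0  -1/2   1/6  |   -1/6 ]
R3 ← R3 + 1/2·R2
  [ 1  1/2  -1/6  |  -29/6 ]
  [ 0    1   1/3  |   -7/3 ]
  [ 0    0   1/3  |   -4/3 ]
R3 ← 3·R3
  [ 1  1/2  -1/6  |  -29/6 ]
  [ 0    1   1/3  |   -7/3 ]
  [ 0    0     1  |     -4 ]
R2 ← R2 − 1/3·R3
  [ 1  1/2  -1/6  |  -29/6 ]
  [ 0    1     0  |     -1 ]
  [ 0    0     1  |     -4 ]
R1 ← R1 + 1/6·R3
  [ 1  1/2  0  |  -11/2 ]
  [ 0    1  0  |     -1 ]
  [ 0    0  1  |     -4 ]
R1 ← R1 − 1/2·R2
  [ 1  0  0  |  -5 ]
  [ 0  1  0  |  -1 ]
  [ 0  0  1  |  -4 ]
Reading off the last column: x = -5, y = -1, z = -4.

(-5, -1, -4)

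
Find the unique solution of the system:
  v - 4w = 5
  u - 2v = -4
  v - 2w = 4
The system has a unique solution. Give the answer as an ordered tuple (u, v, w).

(2, 3, -1/2)

Form the augmented matrix and row-reduce:
  [ 0   1  -4  |   5 ]
  [ 1  -2   0  |  -4 ]
  [ 0   1  -2  |   4 ]
R1 ↔ R2
  [ 1  -2   0  |  -4 ]
  [ 0   1  -4  |   5 ]
  [ 0   1  -2  |   4 ]
R3 ← R3 − R2
  [ 1  -2   0  |  -4 ]
  [ 0   1  -4  |   5 ]
  [ 0   0   2  |  -1 ]
R3 ← 1/2·R3
  [ 1  -2   0  |    -4 ]
  [ 0   1  -4  |     5 ]
  [ 0   0   1  |  -1/2 ]
R2 ← R2 + 4·R3
  [ 1  -2  0  |    -4 ]
  [ 0   1  0  |     3 ]
  [ 0   0  1  |  -1/2 ]
R1 ← R1 + 2·R2
  [ 1  0  0  |     2 ]
  [ 0  1  0  |     3 ]
  [ 0  0  1  |  -1/2 ]
Reading off the last column: u = 2, v = 3, w = -1/2.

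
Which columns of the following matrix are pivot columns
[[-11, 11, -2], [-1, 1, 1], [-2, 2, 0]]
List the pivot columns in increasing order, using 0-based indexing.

Multiply R1 by -1/11.
  [  1  -1  2/11 ]
  [ -1   1     1 ]
  [ -2   2     0 ]
Add R1 to R2.
  [  1  -1   2/11 ]
  [  0   0  13/11 ]
  [ -2   2      0 ]
Add 2 times R1 to R3.
  [ 1  -1   2/11 ]
  [ 0   0  13/11 ]
  [ 0   0   4/11 ]
Multiply R2 by 11/13.
  [ 1  -1  2/11 ]
  [ 0   0     1 ]
  [ 0   0  4/11 ]
Subtract 4/11 times R2 from R3.
  [ 1  -1  2/11 ]
  [ 0   0     1 ]
  [ 0   0     0 ]
Subtract 2/11 times R2 from R1.
  [ 1  -1  0 ]
  [ 0   0  1 ]
  [ 0   0  0 ]
Pivot columns are the columns containing a leading 1.

0, 2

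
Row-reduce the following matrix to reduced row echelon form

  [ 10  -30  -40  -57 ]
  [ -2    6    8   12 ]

[[1, -3, -4, 0], [0, 0, 0, 1]]

R1 := 1/10·R1
R2 := R2 + 2·R1
R2 := 5/3·R2
R1 := R1 + 57/10·R2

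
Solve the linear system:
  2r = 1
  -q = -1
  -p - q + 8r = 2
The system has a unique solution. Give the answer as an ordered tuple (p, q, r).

(1, 1, 1/2)

Form the augmented matrix and row-reduce:
  [  0   0  2  |   1 ]
  [  0  -1  0  |  -1 ]
  [ -1  -1  8  |   2 ]
r1 <-> r3
  [ -1  -1  8  |   2 ]
  [  0  -1  0  |  -1 ]
  [  0   0  2  |   1 ]
r1 → -1·r1
  [ 1   1  -8  |  -2 ]
  [ 0  -1   0  |  -1 ]
  [ 0   0   2  |   1 ]
r2 → -1·r2
  [ 1  1  -8  |  -2 ]
  [ 0  1   0  |   1 ]
  [ 0  0   2  |   1 ]
r3 → 1/2·r3
  [ 1  1  -8  |   -2 ]
  [ 0  1   0  |    1 ]
  [ 0  0   1  |  1/2 ]
r1 → r1 + 8·r3
  [ 1  1  0  |    2 ]
  [ 0  1  0  |    1 ]
  [ 0  0  1  |  1/2 ]
r1 → r1 − r2
  [ 1  0  0  |    1 ]
  [ 0  1  0  |    1 ]
  [ 0  0  1  |  1/2 ]
Reading off the last column: p = 1, q = 1, r = 1/2.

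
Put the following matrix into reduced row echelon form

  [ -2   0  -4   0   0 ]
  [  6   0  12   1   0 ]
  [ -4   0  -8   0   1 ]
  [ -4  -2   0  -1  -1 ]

[[1, 0, 2, 0, 0], [0, 1, -4, 0, 0], [0, 0, 0, 1, 0], [0, 0, 0, 0, 1]]

ρ1 ← -1/2·ρ1
  [  1   0   2   0   0 ]
  [  6   0  12   1   0 ]
  [ -4   0  -8   0   1 ]
  [ -4  -2   0  -1  -1 ]
ρ2 ← ρ2 − 6·ρ1
  [  1   0   2   0   0 ]
  [  0   0   0   1   0 ]
  [ -4   0  -8   0   1 ]
  [ -4  -2   0  -1  -1 ]
ρ3 ← ρ3 + 4·ρ1
  [  1   0  2   0   0 ]
  [  0   0  0   1   0 ]
  [  0   0  0   0   1 ]
  [ -4  -2  0  -1  -1 ]
ρ4 ← ρ4 + 4·ρ1
  [ 1   0  2   0   0 ]
  [ 0   0  0   1   0 ]
  [ 0   0  0   0   1 ]
  [ 0  -2  8  -1  -1 ]
ρ2 ↔ ρ4
  [ 1   0  2   0   0 ]
  [ 0  -2  8  -1  -1 ]
  [ 0   0  0   0   1 ]
  [ 0   0  0   1   0 ]
ρ2 ← -1/2·ρ2
  [ 1  0   2    0    0 ]
  [ 0  1  -4  1/2  1/2 ]
  [ 0  0   0    0    1 ]
  [ 0  0   0    1    0 ]
ρ3 ↔ ρ4
  [ 1  0   2    0    0 ]
  [ 0  1  -4  1/2  1/2 ]
  [ 0  0   0    1    0 ]
  [ 0  0   0    0    1 ]
ρ2 ← ρ2 − 1/2·ρ4
  [ 1  0   2    0  0 ]
  [ 0  1  -4  1/2  0 ]
  [ 0  0   0    1  0 ]
  [ 0  0   0    0  1 ]
ρ2 ← ρ2 − 1/2·ρ3
  [ 1  0   2  0  0 ]
  [ 0  1  -4  0  0 ]
  [ 0  0   0  1  0 ]
  [ 0  0   0  0  1 ]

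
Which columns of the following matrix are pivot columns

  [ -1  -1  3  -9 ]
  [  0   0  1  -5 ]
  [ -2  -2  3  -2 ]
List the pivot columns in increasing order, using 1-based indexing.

1, 3, 4

Multiply ρ1 by -1.
  [  1   1  -3   9 ]
  [  0   0   1  -5 ]
  [ -2  -2   3  -2 ]
Add 2 times ρ1 to ρ3.
  [ 1  1  -3   9 ]
  [ 0  0   1  -5 ]
  [ 0  0  -3  16 ]
Add 3 times ρ2 to ρ3.
  [ 1  1  -3   9 ]
  [ 0  0   1  -5 ]
  [ 0  0   0   1 ]
Add 5 times ρ3 to ρ2.
  [ 1  1  -3  9 ]
  [ 0  0   1  0 ]
  [ 0  0   0  1 ]
Subtract 9 times ρ3 from ρ1.
  [ 1  1  -3  0 ]
  [ 0  0   1  0 ]
  [ 0  0   0  1 ]
Add 3 times ρ2 to ρ1.
  [ 1  1  0  0 ]
  [ 0  0  1  0 ]
  [ 0  0  0  1 ]
Pivot columns are the columns containing a leading 1.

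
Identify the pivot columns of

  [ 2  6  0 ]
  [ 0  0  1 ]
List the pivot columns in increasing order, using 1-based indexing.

ρ1 ← 1/2·ρ1
  [ 1  3  0 ]
  [ 0  0  1 ]
Pivot columns are the columns containing a leading 1.

1, 3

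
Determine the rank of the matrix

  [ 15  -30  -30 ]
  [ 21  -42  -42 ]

R1 -> 1/15·R1
  [  1   -2   -2 ]
  [ 21  -42  -42 ]
R2 -> R2 − 21·R1
  [ 1  -2  -2 ]
  [ 0   0   0 ]
The reduced form has 1 nonzero row.

rank = 1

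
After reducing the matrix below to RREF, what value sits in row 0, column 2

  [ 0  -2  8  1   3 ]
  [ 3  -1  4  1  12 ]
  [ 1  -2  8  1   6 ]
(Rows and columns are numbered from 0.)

r1 ↔ r2
  [ 3  -1  4  1  12 ]
  [ 0  -2  8  1   3 ]
  [ 1  -2  8  1   6 ]
r1 → 1/3·r1
  [ 1  -1/3  4/3  1/3  4 ]
  [ 0    -2    8    1  3 ]
  [ 1    -2    8    1  6 ]
r3 → r3 − r1
  [ 1  -1/3   4/3  1/3  4 ]
  [ 0    -2     8    1  3 ]
  [ 0  -5/3  20/3  2/3  2 ]
r2 → -1/2·r2
  [ 1  -1/3   4/3   1/3     4 ]
  [ 0     1    -4  -1/2  -3/2 ]
  [ 0  -5/3  20/3   2/3     2 ]
r3 → r3 + 5/3·r2
  [ 1  -1/3  4/3   1/3     4 ]
  [ 0     1   -4  -1/2  -3/2 ]
  [ 0     0    0  -1/6  -1/2 ]
r3 → -6·r3
  [ 1  -1/3  4/3   1/3     4 ]
  [ 0     1   -4  -1/2  -3/2 ]
  [ 0     0    0     1     3 ]
r2 → r2 + 1/2·r3
  [ 1  -1/3  4/3  1/3  4 ]
  [ 0     1   -4    0  0 ]
  [ 0     0    0    1  3 ]
r1 → r1 − 1/3·r3
  [ 1  -1/3  4/3  0  3 ]
  [ 0     1   -4  0  0 ]
  [ 0     0    0  1  3 ]
r1 → r1 + 1/3·r2
  [ 1  0   0  0  3 ]
  [ 0  1  -4  0  0 ]
  [ 0  0   0  1  3 ]

0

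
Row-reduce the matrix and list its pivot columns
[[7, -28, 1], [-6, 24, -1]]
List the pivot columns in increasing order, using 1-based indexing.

1, 3

Multiply R1 by 1/7.
  [  1  -4  1/7 ]
  [ -6  24   -1 ]
Add 6 times R1 to R2.
  [ 1  -4   1/7 ]
  [ 0   0  -1/7 ]
Multiply R2 by -7.
  [ 1  -4  1/7 ]
  [ 0   0    1 ]
Subtract 1/7 times R2 from R1.
  [ 1  -4  0 ]
  [ 0   0  1 ]
Pivot columns are the columns containing a leading 1.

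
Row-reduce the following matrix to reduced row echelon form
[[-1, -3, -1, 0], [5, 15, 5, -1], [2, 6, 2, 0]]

[[1, 3, 1, 0], [0, 0, 0, 1], [0, 0, 0, 0]]

ρ1 := -1·ρ1
  [ 1   3  1   0 ]
  [ 5  15  5  -1 ]
  [ 2   6  2   0 ]
ρ2 := ρ2 − 5·ρ1
  [ 1  3  1   0 ]
  [ 0  0  0  -1 ]
  [ 2  6  2   0 ]
ρ3 := ρ3 − 2·ρ1
  [ 1  3  1   0 ]
  [ 0  0  0  -1 ]
  [ 0  0  0   0 ]
ρ2 := -1·ρ2
  [ 1  3  1  0 ]
  [ 0  0  0  1 ]
  [ 0  0  0  0 ]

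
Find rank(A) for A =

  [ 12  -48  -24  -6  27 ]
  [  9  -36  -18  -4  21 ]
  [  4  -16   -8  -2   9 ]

ρ1 ← 1/12·ρ1
  [ 1   -4   -2  -1/2  9/4 ]
  [ 9  -36  -18    -4   21 ]
  [ 4  -16   -8    -2    9 ]
ρ2 ← ρ2 − 9·ρ1
  [ 1   -4  -2  -1/2  9/4 ]
  [ 0    0   0   1/2  3/4 ]
  [ 4  -16  -8    -2    9 ]
ρ3 ← ρ3 − 4·ρ1
  [ 1  -4  -2  -1/2  9/4 ]
  [ 0   0   0   1/2  3/4 ]
  [ 0   0   0     0    0 ]
ρ2 ← 2·ρ2
  [ 1  -4  -2  -1/2  9/4 ]
  [ 0   0   0     1  3/2 ]
  [ 0   0   0     0    0 ]
ρ1 ← ρ1 + 1/2·ρ2
  [ 1  -4  -2  0    3 ]
  [ 0   0   0  1  3/2 ]
  [ 0   0   0  0    0 ]
The reduced form has 2 nonzero rows.

rank = 2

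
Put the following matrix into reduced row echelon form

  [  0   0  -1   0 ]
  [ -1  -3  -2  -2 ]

Swap R1 and R2.
Multiply R1 by -1.
Multiply R2 by -1.
Subtract 2 times R2 from R1.

[[1, 3, 0, 2], [0, 0, 1, 0]]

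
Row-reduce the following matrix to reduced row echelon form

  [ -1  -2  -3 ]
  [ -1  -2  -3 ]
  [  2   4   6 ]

Multiply r1 by -1.
  [  1   2   3 ]
  [ -1  -2  -3 ]
  [  2   4   6 ]
Add r1 to r2.
  [ 1  2  3 ]
  [ 0  0  0 ]
  [ 2  4  6 ]
Subtract 2 times r1 from r3.
  [ 1  2  3 ]
  [ 0  0  0 ]
  [ 0  0  0 ]

[[1, 2, 3], [0, 0, 0], [0, 0, 0]]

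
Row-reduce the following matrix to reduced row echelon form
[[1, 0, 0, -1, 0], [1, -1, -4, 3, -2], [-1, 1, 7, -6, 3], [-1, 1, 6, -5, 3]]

[[1, 0, 0, -1, 0], [0, 1, 0, 0, 0], [0, 0, 1, -1, 0], [0, 0, 0, 0, 1]]

R2 := R2 − R1
  [  1   0   0  -1   0 ]
  [  0  -1  -4   4  -2 ]
  [ -1   1   7  -6   3 ]
  [ -1   1   6  -5   3 ]
R3 := R3 + R1
  [  1   0   0  -1   0 ]
  [  0  -1  -4   4  -2 ]
  [  0   1   7  -7   3 ]
  [ -1   1   6  -5   3 ]
R4 := R4 + R1
  [ 1   0   0  -1   0 ]
  [ 0  -1  -4   4  -2 ]
  [ 0   1   7  -7   3 ]
  [ 0   1   6  -6   3 ]
R2 := -1·R2
  [ 1  0  0  -1  0 ]
  [ 0  1  4  -4  2 ]
  [ 0  1  7  -7  3 ]
  [ 0  1  6  -6  3 ]
R3 := R3 − R2
  [ 1  0  0  -1  0 ]
  [ 0  1  4  -4  2 ]
  [ 0  0  3  -3  1 ]
  [ 0  1  6  -6  3 ]
R4 := R4 − R2
  [ 1  0  0  -1  0 ]
  [ 0  1  4  -4  2 ]
  [ 0  0  3  -3  1 ]
  [ 0  0  2  -2  1 ]
R3 := 1/3·R3
  [ 1  0  0  -1    0 ]
  [ 0  1  4  -4    2 ]
  [ 0  0  1  -1  1/3 ]
  [ 0  0  2  -2    1 ]
R4 := R4 − 2·R3
  [ 1  0  0  -1    0 ]
  [ 0  1  4  -4    2 ]
  [ 0  0  1  -1  1/3 ]
  [ 0  0  0   0  1/3 ]
R4 := 3·R4
  [ 1  0  0  -1    0 ]
  [ 0  1  4  -4    2 ]
  [ 0  0  1  -1  1/3 ]
  [ 0  0  0   0    1 ]
R3 := R3 − 1/3·R4
  [ 1  0  0  -1  0 ]
  [ 0  1  4  -4  2 ]
  [ 0  0  1  -1  0 ]
  [ 0  0  0   0  1 ]
R2 := R2 − 2·R4
  [ 1  0  0  -1  0 ]
  [ 0  1  4  -4  0 ]
  [ 0  0  1  -1  0 ]
  [ 0  0  0   0  1 ]
R2 := R2 − 4·R3
  [ 1  0  0  -1  0 ]
  [ 0  1  0   0  0 ]
  [ 0  0  1  -1  0 ]
  [ 0  0  0   0  1 ]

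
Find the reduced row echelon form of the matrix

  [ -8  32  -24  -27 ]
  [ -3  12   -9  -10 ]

[[1, -4, 3, 0], [0, 0, 0, 1]]

R1 := -1/8·R1
  [  1  -4   3  27/8 ]
  [ -3  12  -9   -10 ]
R2 := R2 + 3·R1
  [ 1  -4  3  27/8 ]
  [ 0   0  0   1/8 ]
R2 := 8·R2
  [ 1  -4  3  27/8 ]
  [ 0   0  0     1 ]
R1 := R1 − 27/8·R2
  [ 1  -4  3  0 ]
  [ 0   0  0  1 ]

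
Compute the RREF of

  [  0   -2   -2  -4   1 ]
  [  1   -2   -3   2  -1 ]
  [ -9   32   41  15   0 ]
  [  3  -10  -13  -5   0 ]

Swap ρ1 and ρ2.
  [  1   -2   -3   2  -1 ]
  [  0   -2   -2  -4   1 ]
  [ -9   32   41  15   0 ]
  [  3  -10  -13  -5   0 ]
Add 9 times ρ1 to ρ3.
  [ 1   -2   -3   2  -1 ]
  [ 0   -2   -2  -4   1 ]
  [ 0   14   14  33  -9 ]
  [ 3  -10  -13  -5   0 ]
Subtract 3 times ρ1 from ρ4.
  [ 1  -2  -3    2  -1 ]
  [ 0  -2  -2   -4   1 ]
  [ 0  14  14   33  -9 ]
  [ 0  -4  -4  -11   3 ]
Multiply ρ2 by -1/2.
  [ 1  -2  -3    2    -1 ]
  [ 0   1   1    2  -1/2 ]
  [ 0  14  14   33    -9 ]
  [ 0  -4  -4  -11     3 ]
Subtract 14 times ρ2 from ρ3.
  [ 1  -2  -3    2    -1 ]
  [ 0   1   1    2  -1/2 ]
  [ 0   0   0    5    -2 ]
  [ 0  -4  -4  -11     3 ]
Add 4 times ρ2 to ρ4.
  [ 1  -2  -3   2    -1 ]
  [ 0   1   1   2  -1/2 ]
  [ 0   0   0   5    -2 ]
  [ 0   0   0  -3     1 ]
Multiply ρ3 by 1/5.
  [ 1  -2  -3   2    -1 ]
  [ 0   1   1   2  -1/2 ]
  [ 0   0   0   1  -2/5 ]
  [ 0   0   0  -3     1 ]
Add 3 times ρ3 to ρ4.
  [ 1  -2  -3  2    -1 ]
  [ 0   1   1  2  -1/2 ]
  [ 0   0   0  1  -2/5 ]
  [ 0   0   0  0  -1/5 ]
Multiply ρ4 by -5.
  [ 1  -2  -3  2    -1 ]
  [ 0   1   1  2  -1/2 ]
  [ 0   0   0  1  -2/5 ]
  [ 0   0   0  0     1 ]
Add 2/5 times ρ4 to ρ3.
  [ 1  -2  -3  2    -1 ]
  [ 0   1   1  2  -1/2 ]
  [ 0   0   0  1     0 ]
  [ 0   0   0  0     1 ]
Add 1/2 times ρ4 to ρ2.
  [ 1  -2  -3  2  -1 ]
  [ 0   1   1  2   0 ]
  [ 0   0   0  1   0 ]
  [ 0   0   0  0   1 ]
Add ρ4 to ρ1.
  [ 1  -2  -3  2  0 ]
  [ 0   1   1  2  0 ]
  [ 0   0   0  1  0 ]
  [ 0   0   0  0  1 ]
Subtract 2 times ρ3 from ρ2.
  [ 1  -2  -3  2  0 ]
  [ 0   1   1  0  0 ]
  [ 0   0   0  1  0 ]
  [ 0   0   0  0  1 ]
Subtract 2 times ρ3 from ρ1.
  [ 1  -2  -3  0  0 ]
  [ 0   1   1  0  0 ]
  [ 0   0   0  1  0 ]
  [ 0   0   0  0  1 ]
Add 2 times ρ2 to ρ1.
  [ 1  0  -1  0  0 ]
  [ 0  1   1  0  0 ]
  [ 0  0   0  1  0 ]
  [ 0  0   0  0  1 ]

[[1, 0, -1, 0, 0], [0, 1, 1, 0, 0], [0, 0, 0, 1, 0], [0, 0, 0, 0, 1]]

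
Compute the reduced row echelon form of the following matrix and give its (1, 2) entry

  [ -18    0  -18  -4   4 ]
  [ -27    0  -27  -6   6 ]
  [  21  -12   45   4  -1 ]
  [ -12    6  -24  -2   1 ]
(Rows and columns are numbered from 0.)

-2

Multiply ρ1 by -1/18.
  [   1    0    1  2/9  -2/9 ]
  [ -27    0  -27   -6     6 ]
  [  21  -12   45    4    -1 ]
  [ -12    6  -24   -2     1 ]
Add 27 times ρ1 to ρ2.
  [   1    0    1  2/9  -2/9 ]
  [   0    0    0    0     0 ]
  [  21  -12   45    4    -1 ]
  [ -12    6  -24   -2     1 ]
Subtract 21 times ρ1 from ρ3.
  [   1    0    1   2/9  -2/9 ]
  [   0    0    0     0     0 ]
  [   0  -12   24  -2/3  11/3 ]
  [ -12    6  -24    -2     1 ]
Add 12 times ρ1 to ρ4.
  [ 1    0    1   2/9  -2/9 ]
  [ 0    0    0     0     0 ]
  [ 0  -12   24  -2/3  11/3 ]
  [ 0    6  -12   2/3  -5/3 ]
Swap ρ2 and ρ3.
  [ 1    0    1   2/9  -2/9 ]
  [ 0  -12   24  -2/3  11/3 ]
  [ 0    0    0     0     0 ]
  [ 0    6  -12   2/3  -5/3 ]
Multiply ρ2 by -1/12.
  [ 1  0    1   2/9    -2/9 ]
  [ 0  1   -2  1/18  -11/36 ]
  [ 0  0    0     0       0 ]
  [ 0  6  -12   2/3    -5/3 ]
Subtract 6 times ρ2 from ρ4.
  [ 1  0   1   2/9    -2/9 ]
  [ 0  1  -2  1/18  -11/36 ]
  [ 0  0   0     0       0 ]
  [ 0  0   0   1/3     1/6 ]
Swap ρ3 and ρ4.
  [ 1  0   1   2/9    -2/9 ]
  [ 0  1  -2  1/18  -11/36 ]
  [ 0  0   0   1/3     1/6 ]
  [ 0  0   0     0       0 ]
Multiply ρ3 by 3.
  [ 1  0   1   2/9    -2/9 ]
  [ 0  1  -2  1/18  -11/36 ]
  [ 0  0   0     1     1/2 ]
  [ 0  0   0     0       0 ]
Subtract 1/18 times ρ3 from ρ2.
  [ 1  0   1  2/9  -2/9 ]
  [ 0  1  -2    0  -1/3 ]
  [ 0  0   0    1   1/2 ]
  [ 0  0   0    0     0 ]
Subtract 2/9 times ρ3 from ρ1.
  [ 1  0   1  0  -1/3 ]
  [ 0  1  -2  0  -1/3 ]
  [ 0  0   0  1   1/2 ]
  [ 0  0   0  0     0 ]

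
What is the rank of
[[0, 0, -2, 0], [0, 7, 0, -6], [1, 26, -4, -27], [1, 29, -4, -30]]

rank = 4

ρ1 ↔ ρ3
ρ4 → ρ4 − ρ1
ρ2 → 1/7·ρ2
ρ4 → ρ4 − 3·ρ2
ρ3 → -1/2·ρ3
ρ4 → -7/3·ρ4
ρ2 → ρ2 + 6/7·ρ4
ρ1 → ρ1 + 27·ρ4
ρ1 → ρ1 + 4·ρ3
ρ1 → ρ1 − 26·ρ2
The reduced form has 4 nonzero rows.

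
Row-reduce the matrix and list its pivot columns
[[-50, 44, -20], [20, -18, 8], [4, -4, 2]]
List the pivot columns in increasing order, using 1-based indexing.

1, 2, 3

R1 -> -1/50·R1
  [  1  -22/25  2/5 ]
  [ 20     -18    8 ]
  [  4      -4    2 ]
R2 -> R2 − 20·R1
  [ 1  -22/25  2/5 ]
  [ 0    -2/5    0 ]
  [ 4      -4    2 ]
R3 -> R3 − 4·R1
  [ 1  -22/25  2/5 ]
  [ 0    -2/5    0 ]
  [ 0  -12/25  2/5 ]
R2 -> -5/2·R2
  [ 1  -22/25  2/5 ]
  [ 0       1    0 ]
  [ 0  -12/25  2/5 ]
R3 -> R3 + 12/25·R2
  [ 1  -22/25  2/5 ]
  [ 0       1    0 ]
  [ 0       0  2/5 ]
R3 -> 5/2·R3
  [ 1  -22/25  2/5 ]
  [ 0       1    0 ]
  [ 0       0    1 ]
R1 -> R1 − 2/5·R3
  [ 1  -22/25  0 ]
  [ 0       1  0 ]
  [ 0       0  1 ]
R1 -> R1 + 22/25·R2
  [ 1  0  0 ]
  [ 0  1  0 ]
  [ 0  0  1 ]
Pivot columns are the columns containing a leading 1.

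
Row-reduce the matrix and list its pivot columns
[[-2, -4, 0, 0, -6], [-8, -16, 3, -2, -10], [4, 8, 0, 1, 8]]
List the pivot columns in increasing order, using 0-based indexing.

0, 2, 3

R1 → -1/2·R1
  [  1    2  0   0    3 ]
  [ -8  -16  3  -2  -10 ]
  [  4    8  0   1    8 ]
R2 → R2 + 8·R1
  [ 1  2  0   0   3 ]
  [ 0  0  3  -2  14 ]
  [ 4  8  0   1   8 ]
R3 → R3 − 4·R1
  [ 1  2  0   0   3 ]
  [ 0  0  3  -2  14 ]
  [ 0  0  0   1  -4 ]
R2 → 1/3·R2
  [ 1  2  0     0     3 ]
  [ 0  0  1  -2/3  14/3 ]
  [ 0  0  0     1    -4 ]
R2 → R2 + 2/3·R3
  [ 1  2  0  0   3 ]
  [ 0  0  1  0   2 ]
  [ 0  0  0  1  -4 ]
Pivot columns are the columns containing a leading 1.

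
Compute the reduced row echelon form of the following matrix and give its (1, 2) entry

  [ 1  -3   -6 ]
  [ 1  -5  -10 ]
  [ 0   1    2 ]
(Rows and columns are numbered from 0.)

2

R2 -> R2 − R1
  [ 1  -3  -6 ]
  [ 0  -2  -4 ]
  [ 0   1   2 ]
R2 -> -1/2·R2
  [ 1  -3  -6 ]
  [ 0   1   2 ]
  [ 0   1   2 ]
R3 -> R3 − R2
  [ 1  -3  -6 ]
  [ 0   1   2 ]
  [ 0   0   0 ]
R1 -> R1 + 3·R2
  [ 1  0  0 ]
  [ 0  1  2 ]
  [ 0  0  0 ]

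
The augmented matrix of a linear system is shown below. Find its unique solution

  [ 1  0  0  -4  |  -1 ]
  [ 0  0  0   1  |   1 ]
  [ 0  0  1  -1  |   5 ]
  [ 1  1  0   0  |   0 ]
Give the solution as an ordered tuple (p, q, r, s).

(3, -3, 6, 1)

ρ4 ← ρ4 − ρ1
  [ 1  0  0  -4  |  -1 ]
  [ 0  0  0   1  |   1 ]
  [ 0  0  1  -1  |   5 ]
  [ 0  1  0   4  |   1 ]
ρ2 <=> ρ4
  [ 1  0  0  -4  |  -1 ]
  [ 0  1  0   4  |   1 ]
  [ 0  0  1  -1  |   5 ]
  [ 0  0  0   1  |   1 ]
ρ3 ← ρ3 + ρ4
  [ 1  0  0  -4  |  -1 ]
  [ 0  1  0   4  |   1 ]
  [ 0  0  1   0  |   6 ]
  [ 0  0  0   1  |   1 ]
ρ2 ← ρ2 − 4·ρ4
  [ 1  0  0  -4  |  -1 ]
  [ 0  1  0   0  |  -3 ]
  [ 0  0  1   0  |   6 ]
  [ 0  0  0   1  |   1 ]
ρ1 ← ρ1 + 4·ρ4
  [ 1  0  0  0  |   3 ]
  [ 0  1  0  0  |  -3 ]
  [ 0  0  1  0  |   6 ]
  [ 0  0  0  1  |   1 ]
Reading off the last column: p = 3, q = -3, r = 6, s = 1.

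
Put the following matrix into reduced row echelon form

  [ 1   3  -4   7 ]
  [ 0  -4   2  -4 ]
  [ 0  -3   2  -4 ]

[[1, 0, 0, -1], [0, 1, 0, 0], [0, 0, 1, -2]]

R2 := -1/4·R2
  [ 1   3    -4   7 ]
  [ 0   1  -1/2   1 ]
  [ 0  -3     2  -4 ]
R3 := R3 + 3·R2
  [ 1  3    -4   7 ]
  [ 0  1  -1/2   1 ]
  [ 0  0   1/2  -1 ]
R3 := 2·R3
  [ 1  3    -4   7 ]
  [ 0  1  -1/2   1 ]
  [ 0  0     1  -2 ]
R2 := R2 + 1/2·R3
  [ 1  3  -4   7 ]
  [ 0  1   0   0 ]
  [ 0  0   1  -2 ]
R1 := R1 + 4·R3
  [ 1  3  0  -1 ]
  [ 0  1  0   0 ]
  [ 0  0  1  -2 ]
R1 := R1 − 3·R2
  [ 1  0  0  -1 ]
  [ 0  1  0   0 ]
  [ 0  0  1  -2 ]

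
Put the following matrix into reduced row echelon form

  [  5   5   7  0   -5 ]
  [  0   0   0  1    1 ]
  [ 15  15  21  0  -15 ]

r1 ← 1/5·r1
r3 ← r3 − 15·r1

[[1, 1, 7/5, 0, -1], [0, 0, 0, 1, 1], [0, 0, 0, 0, 0]]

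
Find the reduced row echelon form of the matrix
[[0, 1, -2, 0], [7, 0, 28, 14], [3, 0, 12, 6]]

r1 <-> r2
  [ 7  0  28  14 ]
  [ 0  1  -2   0 ]
  [ 3  0  12   6 ]
r1 -> 1/7·r1
  [ 1  0   4  2 ]
  [ 0  1  -2  0 ]
  [ 3  0  12  6 ]
r3 -> r3 − 3·r1
  [ 1  0   4  2 ]
  [ 0  1  -2  0 ]
  [ 0  0   0  0 ]

[[1, 0, 4, 2], [0, 1, -2, 0], [0, 0, 0, 0]]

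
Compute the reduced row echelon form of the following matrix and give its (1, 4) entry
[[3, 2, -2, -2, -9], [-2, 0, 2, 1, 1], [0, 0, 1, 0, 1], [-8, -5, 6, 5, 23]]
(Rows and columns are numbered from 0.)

-4

R1 := 1/3·R1
R2 := R2 + 2·R1
R4 := R4 + 8·R1
R2 := 3/4·R2
R4 := R4 − 1/3·R2
R4 := R4 − 1/2·R3
R4 := -4·R4
R2 := R2 + 1/4·R4
R1 := R1 + 2/3·R4
R2 := R2 − 1/2·R3
R1 := R1 + 2/3·R3
R1 := R1 − 2/3·R2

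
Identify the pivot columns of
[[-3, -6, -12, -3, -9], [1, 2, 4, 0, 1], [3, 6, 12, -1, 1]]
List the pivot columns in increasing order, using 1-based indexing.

1, 4

R1 ← -1/3·R1
  [ 1  2   4   1  3 ]
  [ 1  2   4   0  1 ]
  [ 3  6  12  -1  1 ]
R2 ← R2 − R1
  [ 1  2   4   1   3 ]
  [ 0  0   0  -1  -2 ]
  [ 3  6  12  -1   1 ]
R3 ← R3 − 3·R1
  [ 1  2  4   1   3 ]
  [ 0  0  0  -1  -2 ]
  [ 0  0  0  -4  -8 ]
R2 ← -1·R2
  [ 1  2  4   1   3 ]
  [ 0  0  0   1   2 ]
  [ 0  0  0  -4  -8 ]
R3 ← R3 + 4·R2
  [ 1  2  4  1  3 ]
  [ 0  0  0  1  2 ]
  [ 0  0  0  0  0 ]
R1 ← R1 − R2
  [ 1  2  4  0  1 ]
  [ 0  0  0  1  2 ]
  [ 0  0  0  0  0 ]
Pivot columns are the columns containing a leading 1.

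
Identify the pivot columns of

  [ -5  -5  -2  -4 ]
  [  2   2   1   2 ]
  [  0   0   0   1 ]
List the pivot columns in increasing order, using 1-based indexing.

1, 3, 4

Multiply ρ1 by -1/5.
  [ 1  1  2/5  4/5 ]
  [ 2  2    1    2 ]
  [ 0  0    0    1 ]
Subtract 2 times ρ1 from ρ2.
  [ 1  1  2/5  4/5 ]
  [ 0  0  1/5  2/5 ]
  [ 0  0    0    1 ]
Multiply ρ2 by 5.
  [ 1  1  2/5  4/5 ]
  [ 0  0    1    2 ]
  [ 0  0    0    1 ]
Subtract 2 times ρ3 from ρ2.
  [ 1  1  2/5  4/5 ]
  [ 0  0    1    0 ]
  [ 0  0    0    1 ]
Subtract 4/5 times ρ3 from ρ1.
  [ 1  1  2/5  0 ]
  [ 0  0    1  0 ]
  [ 0  0    0  1 ]
Subtract 2/5 times ρ2 from ρ1.
  [ 1  1  0  0 ]
  [ 0  0  1  0 ]
  [ 0  0  0  1 ]
Pivot columns are the columns containing a leading 1.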